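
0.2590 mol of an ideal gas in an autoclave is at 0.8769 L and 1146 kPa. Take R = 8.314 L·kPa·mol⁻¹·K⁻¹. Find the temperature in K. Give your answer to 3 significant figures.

PV = nRT ⇒ T = PV/(nR) = (1146 × 0.8769) / (0.2590 × 8.314)

T ≈ 467 K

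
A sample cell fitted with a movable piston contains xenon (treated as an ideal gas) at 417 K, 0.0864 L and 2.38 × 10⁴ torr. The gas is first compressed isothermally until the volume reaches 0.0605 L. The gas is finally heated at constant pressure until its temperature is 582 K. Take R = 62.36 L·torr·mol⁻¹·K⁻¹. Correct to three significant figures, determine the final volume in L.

Isothermal, so P V is constant: T₂ = T₁; P₂ = P₁·(V₁/V₂) = 3.399e+04 torr.
P constant ⇒ V ∝ T: P₃ = P₂; V₃ = V₂·(T₃/T₂) = 0.08444 L.

V₃ ≈ 0.0844 L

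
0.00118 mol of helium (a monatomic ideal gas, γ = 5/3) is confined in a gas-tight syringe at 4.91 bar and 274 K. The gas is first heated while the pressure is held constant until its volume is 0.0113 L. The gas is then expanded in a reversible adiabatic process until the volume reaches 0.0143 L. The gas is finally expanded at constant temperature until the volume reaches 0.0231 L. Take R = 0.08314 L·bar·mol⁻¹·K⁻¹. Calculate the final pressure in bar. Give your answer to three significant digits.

P₄ ≈ 2.05 bar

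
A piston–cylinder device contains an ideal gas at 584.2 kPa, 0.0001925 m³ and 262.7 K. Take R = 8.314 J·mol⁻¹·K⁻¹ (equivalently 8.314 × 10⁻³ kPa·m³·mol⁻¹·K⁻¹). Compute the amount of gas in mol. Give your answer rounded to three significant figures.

n ≈ 0.0515 mol

PV = nRT ⇒ n = PV/(RT) = (584.2 × 0.0001925) / (8.314 × 10⁻³ × 262.7)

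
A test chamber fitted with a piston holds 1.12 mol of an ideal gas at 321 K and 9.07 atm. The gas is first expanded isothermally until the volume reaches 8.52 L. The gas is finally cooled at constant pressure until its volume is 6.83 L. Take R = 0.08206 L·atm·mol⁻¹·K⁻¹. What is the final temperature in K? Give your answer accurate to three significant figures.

From PV = nRT: V₁ = nRT₁/P₁ = 3.253 L.
Isothermal, so P V is constant: T₂ = T₁; P₂ = P₁·(V₁/V₂) = 3.463 atm.
P constant ⇒ V ∝ T: P₃ = P₂; T₃ = T₂·(V₃/V₂) = 257.3 K.

T₃ ≈ 257 K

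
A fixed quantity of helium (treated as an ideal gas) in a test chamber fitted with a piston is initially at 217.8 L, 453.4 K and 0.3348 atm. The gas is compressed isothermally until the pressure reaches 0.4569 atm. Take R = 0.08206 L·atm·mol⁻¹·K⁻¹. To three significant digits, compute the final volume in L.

T constant ⇒ Boyle's law P V = const: T₂ = T₁; V₂ = V₁·(P₁/P₂) = 159.6 L.

V₂ ≈ 160 L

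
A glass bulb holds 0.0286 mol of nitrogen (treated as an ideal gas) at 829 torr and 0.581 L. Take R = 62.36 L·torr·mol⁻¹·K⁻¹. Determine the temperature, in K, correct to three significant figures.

T ≈ 270 K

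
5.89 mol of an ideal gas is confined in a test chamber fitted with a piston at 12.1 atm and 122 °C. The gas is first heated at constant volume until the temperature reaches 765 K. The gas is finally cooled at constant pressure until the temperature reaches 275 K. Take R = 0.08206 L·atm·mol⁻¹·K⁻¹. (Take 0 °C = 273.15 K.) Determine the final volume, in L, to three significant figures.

V₃ ≈ 5.67 L

Convert: T₁ = 395.1 K.
From PV = nRT: V₁ = nRT₁/P₁ = 15.78 L.
Isochoric, so P/T is constant: V₂ = V₁; P₂ = P₁·(T₂/T₁) = 23.43 atm.
P constant ⇒ V ∝ T: P₃ = P₂; V₃ = V₂·(T₃/T₂) = 5.674 L.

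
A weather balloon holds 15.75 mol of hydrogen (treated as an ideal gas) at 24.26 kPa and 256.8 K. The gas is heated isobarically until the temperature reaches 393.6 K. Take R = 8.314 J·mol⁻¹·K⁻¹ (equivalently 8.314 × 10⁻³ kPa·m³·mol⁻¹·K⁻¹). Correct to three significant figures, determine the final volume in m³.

From PV = nRT: V₁ = nRT₁/P₁ = 1.386 m³.
P constant ⇒ V ∝ T: P₂ = P₁; V₂ = V₁·(T₂/T₁) = 2.124 m³.

V₂ ≈ 2.12 m³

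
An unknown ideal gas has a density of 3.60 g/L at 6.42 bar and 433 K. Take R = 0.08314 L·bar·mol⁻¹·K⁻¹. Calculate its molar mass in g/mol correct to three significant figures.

M ≈ 20.2 g/mol

ρ = PM/(RT) ⇒ M = ρRT/P = (3.60 × 0.08314 × 433.0) / 6.42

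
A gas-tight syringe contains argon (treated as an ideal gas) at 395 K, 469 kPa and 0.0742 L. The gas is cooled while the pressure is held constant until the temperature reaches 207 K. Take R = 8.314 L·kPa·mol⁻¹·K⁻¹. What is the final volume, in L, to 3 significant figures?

V₂ ≈ 0.0389 L

Isobaric, so V/T is constant: P₂ = P₁; V₂ = V₁·(T₂/T₁) = 0.03888 L.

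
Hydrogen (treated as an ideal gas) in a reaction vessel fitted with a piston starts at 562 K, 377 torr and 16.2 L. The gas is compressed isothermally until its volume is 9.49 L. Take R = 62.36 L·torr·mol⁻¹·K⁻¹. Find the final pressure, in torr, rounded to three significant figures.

P₂ ≈ 644 torr

Isothermal, so P V is constant: T₂ = T₁; P₂ = P₁·(V₁/V₂) = 643.6 torr.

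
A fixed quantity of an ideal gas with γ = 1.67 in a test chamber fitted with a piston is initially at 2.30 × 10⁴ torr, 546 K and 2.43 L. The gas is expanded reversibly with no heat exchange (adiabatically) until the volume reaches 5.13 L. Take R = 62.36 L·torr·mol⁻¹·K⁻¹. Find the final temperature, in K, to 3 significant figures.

Reversible adiabatic, γ = 1.67: T₂ = T₁·(V₁/V₂)^(γ−1) = 331.0 K; P₂ = P₁·(V₁/V₂)^γ = 6604 torr.

T₂ ≈ 331 K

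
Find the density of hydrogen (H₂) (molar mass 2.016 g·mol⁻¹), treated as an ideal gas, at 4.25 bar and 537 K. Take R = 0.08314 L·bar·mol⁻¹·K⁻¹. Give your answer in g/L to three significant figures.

ρ ≈ 0.192 g/L

ρ = PM/(RT) = (4.25 × 2.016) / (0.08314 × 537.0)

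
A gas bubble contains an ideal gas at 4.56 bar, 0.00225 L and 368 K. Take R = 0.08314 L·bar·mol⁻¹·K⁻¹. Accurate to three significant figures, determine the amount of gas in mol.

n ≈ 0.000335 mol

PV = nRT ⇒ n = PV/(RT) = (4.56 × 0.00225) / (0.08314 × 368)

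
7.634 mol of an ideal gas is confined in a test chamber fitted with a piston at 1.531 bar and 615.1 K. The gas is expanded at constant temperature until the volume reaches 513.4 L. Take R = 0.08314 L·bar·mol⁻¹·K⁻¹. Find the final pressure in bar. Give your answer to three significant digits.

From PV = nRT: V₁ = nRT₁/P₁ = 255.0 L.
T constant ⇒ Boyle's law P V = const: T₂ = T₁; P₂ = P₁·(V₁/V₂) = 0.7604 bar.

P₂ ≈ 0.760 bar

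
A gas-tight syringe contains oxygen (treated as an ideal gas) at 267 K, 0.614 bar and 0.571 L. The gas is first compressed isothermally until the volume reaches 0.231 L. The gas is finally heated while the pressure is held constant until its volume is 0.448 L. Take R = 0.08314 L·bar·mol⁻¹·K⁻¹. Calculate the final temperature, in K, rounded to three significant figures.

T constant ⇒ Boyle's law P V = const: T₂ = T₁; P₂ = P₁·(V₁/V₂) = 1.518 bar.
P constant ⇒ V ∝ T: P₃ = P₂; T₃ = T₂·(V₃/V₂) = 517.8 K.

T₃ ≈ 518 K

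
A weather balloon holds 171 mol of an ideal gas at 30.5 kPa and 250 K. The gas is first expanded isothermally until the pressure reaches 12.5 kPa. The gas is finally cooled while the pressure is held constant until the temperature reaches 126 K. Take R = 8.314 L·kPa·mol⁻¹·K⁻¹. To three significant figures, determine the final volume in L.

From PV = nRT: V₁ = nRT₁/P₁ = 1.165e+04 L.
T constant ⇒ Boyle's law P V = const: T₂ = T₁; V₂ = V₁·(P₁/P₂) = 2.843e+04 L.
Isobaric, so V/T is constant: P₃ = P₂; V₃ = V₂·(T₃/T₂) = 1.433e+04 L.

V₃ ≈ 1.43e+04 L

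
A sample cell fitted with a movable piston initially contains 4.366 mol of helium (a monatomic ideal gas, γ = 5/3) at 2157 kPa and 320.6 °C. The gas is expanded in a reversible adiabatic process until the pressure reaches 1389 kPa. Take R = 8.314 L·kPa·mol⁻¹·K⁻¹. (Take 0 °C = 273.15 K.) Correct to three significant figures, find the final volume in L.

Convert: T₁ = 593.8 K.
From PV = nRT: V₁ = nRT₁/P₁ = 9.992 L.
Reversible adiabatic, γ = 5/3: T₂ = T₁·(P₂/P₁)^((γ−1)/γ) = 497.9 K; V₂ = V₁·(P₁/P₂)^(1/γ) = 13.01 L.

V₂ ≈ 13.0 L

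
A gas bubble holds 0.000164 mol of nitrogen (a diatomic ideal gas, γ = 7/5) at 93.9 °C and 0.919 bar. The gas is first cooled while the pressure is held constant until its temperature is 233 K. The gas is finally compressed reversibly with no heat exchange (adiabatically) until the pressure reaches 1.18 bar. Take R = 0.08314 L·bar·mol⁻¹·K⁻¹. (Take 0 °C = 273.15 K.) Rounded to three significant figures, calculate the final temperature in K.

Convert: T₁ = 367.0 K.
From PV = nRT: V₁ = nRT₁/P₁ = 0.005446 L.
P constant ⇒ V ∝ T: P₂ = P₁; V₂ = V₁·(T₂/T₁) = 0.003457 L.
Adiabatic (γ = 7/5), T V^(γ−1) and P V^γ constant: T₃ = T₂·(P₃/P₂)^((γ−1)/γ) = 250.3 K; V₃ = V₂·(P₂/P₃)^(1/γ) = 0.002892 L.

T₃ ≈ 250 K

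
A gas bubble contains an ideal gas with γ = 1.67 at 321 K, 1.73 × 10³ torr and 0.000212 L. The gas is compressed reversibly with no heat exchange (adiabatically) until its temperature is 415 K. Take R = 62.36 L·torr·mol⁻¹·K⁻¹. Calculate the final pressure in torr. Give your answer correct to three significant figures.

Reversible adiabatic, γ = 1.67: P₂ = P₁·(T₂/T₁)^(γ/(γ−1)) = 3281 torr; V₂ = V₁·(T₁/T₂)^(1/(γ−1)) = 0.0001445 L.

P₂ ≈ 3.28e+03 torr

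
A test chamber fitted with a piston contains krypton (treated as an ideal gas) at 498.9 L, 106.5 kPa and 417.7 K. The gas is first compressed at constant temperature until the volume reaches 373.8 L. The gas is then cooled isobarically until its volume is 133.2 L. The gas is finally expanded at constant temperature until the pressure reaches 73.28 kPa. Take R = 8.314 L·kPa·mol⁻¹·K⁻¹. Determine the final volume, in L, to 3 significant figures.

V₄ ≈ 258 L

Isothermal, so P V is constant: T₂ = T₁; P₂ = P₁·(V₁/V₂) = 142.1 kPa.
Isobaric, so V/T is constant: P₃ = P₂; T₃ = T₂·(V₃/V₂) = 148.8 K.
T constant ⇒ Boyle's law P V = const: T₄ = T₃; V₄ = V₃·(P₃/P₄) = 258.4 L.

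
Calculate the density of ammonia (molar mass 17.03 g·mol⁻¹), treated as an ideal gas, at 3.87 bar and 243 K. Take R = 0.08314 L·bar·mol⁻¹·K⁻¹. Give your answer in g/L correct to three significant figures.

ρ ≈ 3.26 g/L

ρ = PM/(RT) = (3.87 × 17.03) / (0.08314 × 243.0)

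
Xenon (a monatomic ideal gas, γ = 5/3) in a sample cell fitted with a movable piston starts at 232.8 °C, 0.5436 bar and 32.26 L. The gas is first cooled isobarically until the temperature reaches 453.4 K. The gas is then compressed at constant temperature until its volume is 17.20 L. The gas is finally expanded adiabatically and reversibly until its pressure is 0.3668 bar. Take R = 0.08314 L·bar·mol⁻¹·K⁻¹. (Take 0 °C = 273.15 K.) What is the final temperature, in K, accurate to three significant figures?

T₄ ≈ 315 K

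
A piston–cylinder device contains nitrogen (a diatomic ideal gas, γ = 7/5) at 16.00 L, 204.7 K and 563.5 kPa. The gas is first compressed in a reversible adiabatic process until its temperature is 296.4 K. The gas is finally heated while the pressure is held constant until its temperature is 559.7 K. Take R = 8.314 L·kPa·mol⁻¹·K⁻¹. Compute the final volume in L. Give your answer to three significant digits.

Reversible adiabatic, γ = 7/5: P₂ = P₁·(T₂/T₁)^(γ/(γ−1)) = 2059 kPa; V₂ = V₁·(T₁/T₂)^(1/(γ−1)) = 6.342 L.
Isobaric, so V/T is constant: P₃ = P₂; V₃ = V₂·(T₃/T₂) = 11.98 L.

V₃ ≈ 12.0 L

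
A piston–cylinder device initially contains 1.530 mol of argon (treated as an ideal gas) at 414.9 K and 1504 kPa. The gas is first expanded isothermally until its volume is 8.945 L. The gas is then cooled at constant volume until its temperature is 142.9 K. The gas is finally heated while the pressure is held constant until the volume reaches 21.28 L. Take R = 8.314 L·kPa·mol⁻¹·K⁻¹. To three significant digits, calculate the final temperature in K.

From PV = nRT: V₁ = nRT₁/P₁ = 3.509 L.
T constant ⇒ Boyle's law P V = const: T₂ = T₁; P₂ = P₁·(V₁/V₂) = 590.0 kPa.
V constant ⇒ P ∝ T: V₃ = V₂; P₃ = P₂·(T₃/T₂) = 203.2 kPa.
Isobaric, so V/T is constant: P₄ = P₃; T₄ = T₃·(V₄/V₃) = 340.0 K.

T₄ ≈ 340 K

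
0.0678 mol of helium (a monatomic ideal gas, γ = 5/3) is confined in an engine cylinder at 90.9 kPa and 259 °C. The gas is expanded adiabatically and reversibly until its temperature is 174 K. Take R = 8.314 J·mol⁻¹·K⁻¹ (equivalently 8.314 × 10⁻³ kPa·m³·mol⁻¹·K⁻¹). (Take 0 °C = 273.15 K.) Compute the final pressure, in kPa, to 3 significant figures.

P₂ ≈ 5.56 kPa

Convert: T₁ = 532.1 K.
From PV = nRT: V₁ = nRT₁/P₁ = 0.003300 m³.
Reversible adiabatic, γ = 5/3: P₂ = P₁·(T₂/T₁)^(γ/(γ−1)) = 5.557 kPa; V₂ = V₁·(T₁/T₂)^(1/(γ−1)) = 0.01765 m³.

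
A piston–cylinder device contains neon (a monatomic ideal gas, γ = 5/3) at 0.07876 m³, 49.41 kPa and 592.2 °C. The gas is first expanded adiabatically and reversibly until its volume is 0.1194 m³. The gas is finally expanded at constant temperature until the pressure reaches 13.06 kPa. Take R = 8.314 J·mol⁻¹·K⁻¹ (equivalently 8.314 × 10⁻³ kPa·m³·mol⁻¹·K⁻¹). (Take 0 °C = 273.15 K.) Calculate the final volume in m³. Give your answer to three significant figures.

Convert: T₁ = 865.4 K.
Adiabatic (γ = 5/3), T V^(γ−1) and P V^γ constant: T₂ = T₁·(V₁/V₂)^(γ−1) = 655.7 K; P₂ = P₁·(V₁/V₂)^γ = 24.70 kPa.
Isothermal, so P V is constant: T₃ = T₂; V₃ = V₂·(P₂/P₃) = 0.2258 m³.

V₃ ≈ 0.226 m³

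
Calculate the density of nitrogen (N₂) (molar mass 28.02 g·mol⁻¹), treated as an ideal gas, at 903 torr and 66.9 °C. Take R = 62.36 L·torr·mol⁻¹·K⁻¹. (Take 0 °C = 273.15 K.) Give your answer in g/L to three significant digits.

ρ = PM/(RT) = (903 × 28.02) / (62.36 × 340.0)

ρ ≈ 1.19 g/L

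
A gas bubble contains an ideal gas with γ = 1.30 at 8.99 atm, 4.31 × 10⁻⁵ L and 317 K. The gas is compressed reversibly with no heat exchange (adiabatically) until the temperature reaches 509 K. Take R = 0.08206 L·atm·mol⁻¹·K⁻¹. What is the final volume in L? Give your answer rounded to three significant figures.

V₂ ≈ 8.89e-06 L

Adiabatic (γ = 1.30), T V^(γ−1) and P V^γ constant: P₂ = P₁·(T₂/T₁)^(γ/(γ−1)) = 69.98 atm; V₂ = V₁·(T₁/T₂)^(1/(γ−1)) = 8.891e-06 L.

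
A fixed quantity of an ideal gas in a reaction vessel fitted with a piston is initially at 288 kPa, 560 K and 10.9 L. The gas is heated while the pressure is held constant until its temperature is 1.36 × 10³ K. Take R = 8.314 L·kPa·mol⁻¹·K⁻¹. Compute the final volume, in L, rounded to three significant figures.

V₂ ≈ 26.5 L

Isobaric, so V/T is constant: P₂ = P₁; V₂ = V₁·(T₂/T₁) = 26.47 L.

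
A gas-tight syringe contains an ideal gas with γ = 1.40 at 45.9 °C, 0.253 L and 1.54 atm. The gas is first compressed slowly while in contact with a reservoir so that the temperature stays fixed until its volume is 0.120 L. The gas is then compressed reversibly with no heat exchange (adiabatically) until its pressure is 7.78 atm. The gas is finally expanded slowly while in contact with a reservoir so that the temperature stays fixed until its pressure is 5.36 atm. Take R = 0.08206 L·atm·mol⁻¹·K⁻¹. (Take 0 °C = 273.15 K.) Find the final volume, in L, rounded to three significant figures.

Convert: T₁ = 319.0 K.
Isothermal, so P V is constant: T₂ = T₁; P₂ = P₁·(V₁/V₂) = 3.247 atm.
Adiabatic (γ = 1.40), T V^(γ−1) and P V^γ constant: T₃ = T₂·(P₃/P₂)^((γ−1)/γ) = 409.5 K; V₃ = V₂·(P₂/P₃)^(1/γ) = 0.06428 L.
Isothermal, so P V is constant: T₄ = T₃; V₄ = V₃·(P₃/P₄) = 0.09331 L.

V₄ ≈ 0.0933 L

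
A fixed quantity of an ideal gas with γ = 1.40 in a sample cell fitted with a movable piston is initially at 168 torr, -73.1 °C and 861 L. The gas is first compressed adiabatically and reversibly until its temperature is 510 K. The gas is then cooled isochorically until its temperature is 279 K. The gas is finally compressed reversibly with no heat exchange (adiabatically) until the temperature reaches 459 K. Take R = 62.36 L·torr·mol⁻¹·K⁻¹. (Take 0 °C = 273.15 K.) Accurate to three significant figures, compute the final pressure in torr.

P₄ ≈ 1.39e+04 torr

Convert: T₁ = 200.0 K.
Reversible adiabatic, γ = 1.40: P₂ = P₁·(T₂/T₁)^(γ/(γ−1)) = 4444 torr; V₂ = V₁·(T₁/T₂)^(1/(γ−1)) = 82.97 L.
Isochoric, so P/T is constant: V₃ = V₂; P₃ = P₂·(T₃/T₂) = 2431 torr.
Adiabatic (γ = 1.40), T V^(γ−1) and P V^γ constant: P₄ = P₃·(T₄/T₃)^(γ/(γ−1)) = 1.389e+04 torr; V₄ = V₃·(T₃/T₄)^(1/(γ−1)) = 23.90 L.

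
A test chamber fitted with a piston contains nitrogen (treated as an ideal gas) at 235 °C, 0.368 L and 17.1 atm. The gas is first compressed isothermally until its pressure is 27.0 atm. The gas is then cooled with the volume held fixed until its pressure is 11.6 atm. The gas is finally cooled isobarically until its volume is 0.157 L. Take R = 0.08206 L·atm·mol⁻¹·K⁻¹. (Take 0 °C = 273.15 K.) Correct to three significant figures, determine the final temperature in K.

Convert: T₁ = 508.1 K.
T constant ⇒ Boyle's law P V = const: T₂ = T₁; V₂ = V₁·(P₁/P₂) = 0.2331 L.
V constant ⇒ P ∝ T: V₃ = V₂; T₃ = T₂·(P₃/P₂) = 218.3 K.
P constant ⇒ V ∝ T: P₄ = P₃; T₄ = T₃·(V₄/V₃) = 147.1 K.

T₄ ≈ 147 K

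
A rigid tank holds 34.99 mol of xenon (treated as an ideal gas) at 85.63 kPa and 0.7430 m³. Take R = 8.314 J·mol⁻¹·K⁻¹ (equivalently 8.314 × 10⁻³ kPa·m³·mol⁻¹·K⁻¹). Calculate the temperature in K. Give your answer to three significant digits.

T ≈ 219 K

PV = nRT ⇒ T = PV/(nR) = (85.63 × 0.7430) / (34.99 × 8.314 × 10⁻³)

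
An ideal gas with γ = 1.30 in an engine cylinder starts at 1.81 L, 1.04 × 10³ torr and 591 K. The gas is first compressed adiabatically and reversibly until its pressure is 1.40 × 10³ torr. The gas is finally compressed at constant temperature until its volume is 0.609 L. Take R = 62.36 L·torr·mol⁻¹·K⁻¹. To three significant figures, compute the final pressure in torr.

Adiabatic (γ = 1.30), T V^(γ−1) and P V^γ constant: T₂ = T₁·(P₂/P₁)^((γ−1)/γ) = 633.0 K; V₂ = V₁·(P₁/P₂)^(1/γ) = 1.440 L.
T constant ⇒ Boyle's law P V = const: T₃ = T₂; P₃ = P₂·(V₂/V₃) = 3310 torr.

P₃ ≈ 3.31e+03 torr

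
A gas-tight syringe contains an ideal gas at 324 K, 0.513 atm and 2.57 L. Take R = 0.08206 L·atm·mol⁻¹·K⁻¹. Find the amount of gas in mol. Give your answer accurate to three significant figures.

PV = nRT ⇒ n = PV/(RT) = (0.513 × 2.57) / (0.08206 × 324)

n ≈ 0.0496 mol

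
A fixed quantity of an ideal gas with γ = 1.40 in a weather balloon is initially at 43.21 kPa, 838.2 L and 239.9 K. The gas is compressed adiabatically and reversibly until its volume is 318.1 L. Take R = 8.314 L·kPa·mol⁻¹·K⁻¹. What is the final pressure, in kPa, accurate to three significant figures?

P₂ ≈ 168 kPa

Adiabatic (γ = 1.40), T V^(γ−1) and P V^γ constant: T₂ = T₁·(V₁/V₂)^(γ−1) = 353.5 K; P₂ = P₁·(V₁/V₂)^γ = 167.8 kPa.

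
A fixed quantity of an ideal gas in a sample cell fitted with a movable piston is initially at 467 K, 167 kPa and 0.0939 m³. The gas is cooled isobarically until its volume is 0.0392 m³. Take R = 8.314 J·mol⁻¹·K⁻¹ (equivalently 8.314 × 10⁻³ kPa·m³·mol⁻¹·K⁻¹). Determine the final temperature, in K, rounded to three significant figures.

T₂ ≈ 195 K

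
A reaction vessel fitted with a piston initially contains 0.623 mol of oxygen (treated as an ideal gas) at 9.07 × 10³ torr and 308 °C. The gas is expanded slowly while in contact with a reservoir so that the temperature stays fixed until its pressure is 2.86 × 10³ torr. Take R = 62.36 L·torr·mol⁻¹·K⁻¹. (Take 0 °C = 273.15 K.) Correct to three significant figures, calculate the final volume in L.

V₂ ≈ 7.89 L

Convert: T₁ = 581.1 K.
From PV = nRT: V₁ = nRT₁/P₁ = 2.489 L.
Isothermal, so P V is constant: T₂ = T₁; V₂ = V₁·(P₁/P₂) = 7.894 L.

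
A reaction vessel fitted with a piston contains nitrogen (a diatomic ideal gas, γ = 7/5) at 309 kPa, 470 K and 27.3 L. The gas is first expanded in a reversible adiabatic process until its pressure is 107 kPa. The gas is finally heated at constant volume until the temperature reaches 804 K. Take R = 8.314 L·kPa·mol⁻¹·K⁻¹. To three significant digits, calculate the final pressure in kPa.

P₃ ≈ 248 kPa

Adiabatic (γ = 7/5), T V^(γ−1) and P V^γ constant: T₂ = T₁·(P₂/P₁)^((γ−1)/γ) = 347.1 K; V₂ = V₁·(P₁/P₂)^(1/γ) = 58.23 L.
Isochoric, so P/T is constant: V₃ = V₂; P₃ = P₂·(T₃/T₂) = 247.8 kPa.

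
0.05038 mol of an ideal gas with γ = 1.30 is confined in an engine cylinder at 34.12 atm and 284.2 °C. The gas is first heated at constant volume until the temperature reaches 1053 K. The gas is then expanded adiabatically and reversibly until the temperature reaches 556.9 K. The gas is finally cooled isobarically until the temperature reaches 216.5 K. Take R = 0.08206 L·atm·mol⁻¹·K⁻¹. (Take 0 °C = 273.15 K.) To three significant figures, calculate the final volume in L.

Convert: T₁ = 557.3 K.
From PV = nRT: V₁ = nRT₁/P₁ = 0.06753 L.
V constant ⇒ P ∝ T: V₂ = V₁; P₂ = P₁·(T₂/T₁) = 64.46 atm.
Reversible adiabatic, γ = 1.30: P₃ = P₂·(T₃/T₂)^(γ/(γ−1)) = 4.078 atm; V₃ = V₂·(T₂/T₃)^(1/(γ−1)) = 0.5645 L.
Isobaric, so V/T is constant: P₄ = P₃; V₄ = V₃·(T₄/T₃) = 0.2195 L.

V₄ ≈ 0.219 L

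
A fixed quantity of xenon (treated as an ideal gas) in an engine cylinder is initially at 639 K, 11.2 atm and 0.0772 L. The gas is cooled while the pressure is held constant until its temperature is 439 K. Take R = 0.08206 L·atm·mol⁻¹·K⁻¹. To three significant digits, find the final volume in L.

V₂ ≈ 0.0530 L

P constant ⇒ V ∝ T: P₂ = P₁; V₂ = V₁·(T₂/T₁) = 0.05304 L.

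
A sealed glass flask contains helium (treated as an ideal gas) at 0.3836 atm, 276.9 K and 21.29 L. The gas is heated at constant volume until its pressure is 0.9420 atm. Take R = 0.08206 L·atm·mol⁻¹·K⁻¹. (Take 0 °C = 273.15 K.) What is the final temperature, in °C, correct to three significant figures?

T₂ ≈ 407 °C

V constant ⇒ P ∝ T: V₂ = V₁; T₂ = T₁·(P₂/P₁) = 680.0 K.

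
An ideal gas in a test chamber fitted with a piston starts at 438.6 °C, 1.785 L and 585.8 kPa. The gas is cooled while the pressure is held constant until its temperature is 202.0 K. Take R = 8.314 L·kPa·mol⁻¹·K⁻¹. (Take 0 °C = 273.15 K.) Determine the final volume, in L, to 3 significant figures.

V₂ ≈ 0.507 L

Convert: T₁ = 711.8 K.
P constant ⇒ V ∝ T: P₂ = P₁; V₂ = V₁·(T₂/T₁) = 0.5066 L.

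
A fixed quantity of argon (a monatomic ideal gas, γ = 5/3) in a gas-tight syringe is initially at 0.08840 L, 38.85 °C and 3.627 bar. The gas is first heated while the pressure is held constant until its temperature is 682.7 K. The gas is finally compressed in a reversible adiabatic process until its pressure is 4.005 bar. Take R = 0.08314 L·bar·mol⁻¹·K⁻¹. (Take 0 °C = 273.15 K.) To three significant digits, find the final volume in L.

Convert: T₁ = 312.0 K.
Isobaric, so V/T is constant: P₂ = P₁; V₂ = V₁·(T₂/T₁) = 0.1934 L.
Reversible adiabatic, γ = 5/3: T₃ = T₂·(P₃/P₂)^((γ−1)/γ) = 710.3 K; V₃ = V₂·(P₂/P₃)^(1/γ) = 0.1823 L.

V₃ ≈ 0.182 L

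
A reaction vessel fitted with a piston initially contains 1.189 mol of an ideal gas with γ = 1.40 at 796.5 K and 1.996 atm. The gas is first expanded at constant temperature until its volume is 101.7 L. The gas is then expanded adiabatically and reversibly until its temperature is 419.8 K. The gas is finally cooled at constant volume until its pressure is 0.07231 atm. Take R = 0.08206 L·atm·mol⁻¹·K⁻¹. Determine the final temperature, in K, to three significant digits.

T₄ ≈ 374 K

From PV = nRT: V₁ = nRT₁/P₁ = 38.93 L.
Isothermal, so P V is constant: T₂ = T₁; P₂ = P₁·(V₁/V₂) = 0.7641 atm.
Adiabatic (γ = 1.40), T V^(γ−1) and P V^γ constant: P₃ = P₂·(T₃/T₂)^(γ/(γ−1)) = 0.08122 atm; V₃ = V₂·(T₂/T₃)^(1/(γ−1)) = 504.3 L.
V constant ⇒ P ∝ T: V₄ = V₃; T₄ = T₃·(P₄/P₃) = 373.7 K.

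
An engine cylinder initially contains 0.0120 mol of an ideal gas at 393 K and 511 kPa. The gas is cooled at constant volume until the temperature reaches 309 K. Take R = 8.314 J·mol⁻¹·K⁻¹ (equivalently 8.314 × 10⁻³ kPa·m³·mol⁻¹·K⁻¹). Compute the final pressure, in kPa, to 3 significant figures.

P₂ ≈ 402 kPa

From PV = nRT: V₁ = nRT₁/P₁ = 7.673e-05 m³.
Isochoric, so P/T is constant: V₂ = V₁; P₂ = P₁·(T₂/T₁) = 401.8 kPa.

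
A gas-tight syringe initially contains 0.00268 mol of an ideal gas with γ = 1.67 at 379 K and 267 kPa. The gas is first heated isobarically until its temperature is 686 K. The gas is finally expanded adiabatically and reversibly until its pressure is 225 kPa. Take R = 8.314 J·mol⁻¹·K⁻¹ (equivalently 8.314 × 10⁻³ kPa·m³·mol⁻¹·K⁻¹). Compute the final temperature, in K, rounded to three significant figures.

T₃ ≈ 640 K

From PV = nRT: V₁ = nRT₁/P₁ = 3.163e-05 m³.
Isobaric, so V/T is constant: P₂ = P₁; V₂ = V₁·(T₂/T₁) = 5.725e-05 m³.
Reversible adiabatic, γ = 1.67: T₃ = T₂·(P₃/P₂)^((γ−1)/γ) = 640.5 K; V₃ = V₂·(P₂/P₃)^(1/γ) = 6.343e-05 m³.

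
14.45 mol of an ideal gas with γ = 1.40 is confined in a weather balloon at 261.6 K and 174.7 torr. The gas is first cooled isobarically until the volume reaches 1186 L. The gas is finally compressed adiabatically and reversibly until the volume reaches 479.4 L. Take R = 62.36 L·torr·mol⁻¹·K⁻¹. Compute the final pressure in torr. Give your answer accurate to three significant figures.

From PV = nRT: V₁ = nRT₁/P₁ = 1349 L.
Isobaric, so V/T is constant: P₂ = P₁; T₂ = T₁·(V₂/V₁) = 229.9 K.
Reversible adiabatic, γ = 1.40: T₃ = T₂·(V₂/V₃)^(γ−1) = 330.3 K; P₃ = P₂·(V₂/V₃)^γ = 620.9 torr.

P₃ ≈ 621 torr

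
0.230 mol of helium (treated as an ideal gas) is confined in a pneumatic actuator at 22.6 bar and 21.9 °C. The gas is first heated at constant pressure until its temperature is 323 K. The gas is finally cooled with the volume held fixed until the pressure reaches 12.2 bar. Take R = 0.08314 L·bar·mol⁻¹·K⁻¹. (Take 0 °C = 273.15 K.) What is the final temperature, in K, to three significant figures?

Convert: T₁ = 295.0 K.
From PV = nRT: V₁ = nRT₁/P₁ = 0.2496 L.
P constant ⇒ V ∝ T: P₂ = P₁; V₂ = V₁·(T₂/T₁) = 0.2733 L.
V constant ⇒ P ∝ T: V₃ = V₂; T₃ = T₂·(P₃/P₂) = 174.4 K.

T₃ ≈ 174 K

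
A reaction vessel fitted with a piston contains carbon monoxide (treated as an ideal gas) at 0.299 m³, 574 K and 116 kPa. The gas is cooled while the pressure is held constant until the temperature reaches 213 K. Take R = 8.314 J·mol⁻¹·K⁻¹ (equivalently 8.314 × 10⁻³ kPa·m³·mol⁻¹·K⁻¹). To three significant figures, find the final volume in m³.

V₂ ≈ 0.111 m³

Isobaric, so V/T is constant: P₂ = P₁; V₂ = V₁·(T₂/T₁) = 0.1110 m³.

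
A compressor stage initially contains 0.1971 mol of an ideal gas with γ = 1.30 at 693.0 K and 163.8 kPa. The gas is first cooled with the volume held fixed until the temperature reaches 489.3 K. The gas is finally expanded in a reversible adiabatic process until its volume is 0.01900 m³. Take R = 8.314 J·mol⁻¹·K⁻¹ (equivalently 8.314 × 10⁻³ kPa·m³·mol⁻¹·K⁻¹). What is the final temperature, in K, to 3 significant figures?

From PV = nRT: V₁ = nRT₁/P₁ = 0.006933 m³.
V constant ⇒ P ∝ T: V₂ = V₁; P₂ = P₁·(T₂/T₁) = 115.7 kPa.
Reversible adiabatic, γ = 1.30: T₃ = T₂·(V₂/V₃)^(γ−1) = 361.6 K; P₃ = P₂·(V₂/V₃)^γ = 31.19 kPa.

T₃ ≈ 362 K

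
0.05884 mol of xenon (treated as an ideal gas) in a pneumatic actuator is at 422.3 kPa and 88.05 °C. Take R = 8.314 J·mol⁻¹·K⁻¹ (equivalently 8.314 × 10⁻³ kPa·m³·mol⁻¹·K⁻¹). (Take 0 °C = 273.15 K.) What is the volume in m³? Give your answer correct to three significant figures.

Convert: T = 361.20 K.
PV = nRT ⇒ V = nRT/P = (0.05884 × 8.314 × 10⁻³ × 361.20) / 422.3

V ≈ 0.000418 m³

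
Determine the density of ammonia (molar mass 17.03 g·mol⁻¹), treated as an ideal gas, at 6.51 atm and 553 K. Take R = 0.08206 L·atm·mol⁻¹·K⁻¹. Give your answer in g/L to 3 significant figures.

ρ = PM/(RT) = (6.51 × 17.03) / (0.08206 × 553.0)

ρ ≈ 2.44 g/L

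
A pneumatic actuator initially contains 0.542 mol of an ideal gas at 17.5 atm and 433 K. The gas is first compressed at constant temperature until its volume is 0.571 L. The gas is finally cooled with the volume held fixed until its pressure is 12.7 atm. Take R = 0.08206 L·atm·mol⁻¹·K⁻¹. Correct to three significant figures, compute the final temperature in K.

From PV = nRT: V₁ = nRT₁/P₁ = 1.100 L.
Isothermal, so P V is constant: T₂ = T₁; P₂ = P₁·(V₁/V₂) = 33.73 atm.
V constant ⇒ P ∝ T: V₃ = V₂; T₃ = T₂·(P₃/P₂) = 163.0 K.

T₃ ≈ 163 K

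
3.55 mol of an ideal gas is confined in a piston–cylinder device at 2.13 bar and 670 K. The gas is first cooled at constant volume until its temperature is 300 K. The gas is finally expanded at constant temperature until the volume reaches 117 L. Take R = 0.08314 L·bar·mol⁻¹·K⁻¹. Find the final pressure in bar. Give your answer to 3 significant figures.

From PV = nRT: V₁ = nRT₁/P₁ = 92.84 L.
Isochoric, so P/T is constant: V₂ = V₁; P₂ = P₁·(T₂/T₁) = 0.9537 bar.
T constant ⇒ Boyle's law P V = const: T₃ = T₂; P₃ = P₂·(V₂/V₃) = 0.7568 bar.

P₃ ≈ 0.757 bar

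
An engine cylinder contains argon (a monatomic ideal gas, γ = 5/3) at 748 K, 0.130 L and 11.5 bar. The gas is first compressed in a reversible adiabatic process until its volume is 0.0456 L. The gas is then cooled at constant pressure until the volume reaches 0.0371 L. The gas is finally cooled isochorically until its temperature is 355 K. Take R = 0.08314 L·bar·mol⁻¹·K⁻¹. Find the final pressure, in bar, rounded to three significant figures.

P₄ ≈ 19.1 bar

Adiabatic (γ = 5/3), T V^(γ−1) and P V^γ constant: T₂ = T₁·(V₁/V₂)^(γ−1) = 1504 K; P₂ = P₁·(V₁/V₂)^γ = 65.92 bar.
P constant ⇒ V ∝ T: P₃ = P₂; T₃ = T₂·(V₃/V₂) = 1224 K.
Isochoric, so P/T is constant: V₄ = V₃; P₄ = P₃·(T₄/T₃) = 19.12 bar.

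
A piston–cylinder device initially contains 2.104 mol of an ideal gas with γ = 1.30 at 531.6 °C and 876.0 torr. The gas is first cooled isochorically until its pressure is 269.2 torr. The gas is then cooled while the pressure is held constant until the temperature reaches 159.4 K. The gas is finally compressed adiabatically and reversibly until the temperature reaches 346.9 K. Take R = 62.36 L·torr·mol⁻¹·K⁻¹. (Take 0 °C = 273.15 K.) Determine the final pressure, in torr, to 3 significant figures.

P₄ ≈ 7.83e+03 torr

Convert: T₁ = 804.8 K.
From PV = nRT: V₁ = nRT₁/P₁ = 120.5 L.
V constant ⇒ P ∝ T: V₂ = V₁; T₂ = T₁·(P₂/P₁) = 247.3 K.
P constant ⇒ V ∝ T: P₃ = P₂; V₃ = V₂·(T₃/T₂) = 77.69 L.
Adiabatic (γ = 1.30), T V^(γ−1) and P V^γ constant: P₄ = P₃·(T₄/T₃)^(γ/(γ−1)) = 7825 torr; V₄ = V₃·(T₃/T₄)^(1/(γ−1)) = 5.816 L.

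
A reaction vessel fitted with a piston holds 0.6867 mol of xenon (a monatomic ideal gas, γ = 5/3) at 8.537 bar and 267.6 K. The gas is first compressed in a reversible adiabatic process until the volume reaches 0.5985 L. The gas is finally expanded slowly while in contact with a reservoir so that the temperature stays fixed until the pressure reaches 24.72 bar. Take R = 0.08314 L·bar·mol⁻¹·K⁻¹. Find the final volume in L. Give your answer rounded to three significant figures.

From PV = nRT: V₁ = nRT₁/P₁ = 1.790 L.
Reversible adiabatic, γ = 5/3: T₂ = T₁·(V₁/V₂)^(γ−1) = 555.4 K; P₂ = P₁·(V₁/V₂)^γ = 52.98 bar.
Isothermal, so P V is constant: T₃ = T₂; V₃ = V₂·(P₂/P₃) = 1.283 L.

V₃ ≈ 1.28 L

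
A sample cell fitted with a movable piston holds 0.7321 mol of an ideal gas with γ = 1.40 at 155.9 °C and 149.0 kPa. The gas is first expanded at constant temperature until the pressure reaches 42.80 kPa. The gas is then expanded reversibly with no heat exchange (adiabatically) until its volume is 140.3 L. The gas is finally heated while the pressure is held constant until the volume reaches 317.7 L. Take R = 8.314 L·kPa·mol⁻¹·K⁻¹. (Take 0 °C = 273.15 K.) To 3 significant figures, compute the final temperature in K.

T₄ ≈ 696 K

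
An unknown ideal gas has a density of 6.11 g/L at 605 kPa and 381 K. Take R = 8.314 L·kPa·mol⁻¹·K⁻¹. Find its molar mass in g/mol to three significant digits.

ρ = PM/(RT) ⇒ M = ρRT/P = (6.11 × 8.314 × 381.0) / 605

M ≈ 32.0 g/mol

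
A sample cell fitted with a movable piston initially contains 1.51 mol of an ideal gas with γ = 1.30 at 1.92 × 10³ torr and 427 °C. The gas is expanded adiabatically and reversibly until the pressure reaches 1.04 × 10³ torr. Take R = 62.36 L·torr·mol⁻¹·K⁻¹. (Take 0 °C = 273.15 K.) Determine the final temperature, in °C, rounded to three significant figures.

Convert: T₁ = 700.1 K.
From PV = nRT: V₁ = nRT₁/P₁ = 34.34 L.
Adiabatic (γ = 1.30), T V^(γ−1) and P V^γ constant: T₂ = T₁·(P₂/P₁)^((γ−1)/γ) = 607.8 K; V₂ = V₁·(P₁/P₂)^(1/γ) = 55.03 L.

T₂ ≈ 335 °C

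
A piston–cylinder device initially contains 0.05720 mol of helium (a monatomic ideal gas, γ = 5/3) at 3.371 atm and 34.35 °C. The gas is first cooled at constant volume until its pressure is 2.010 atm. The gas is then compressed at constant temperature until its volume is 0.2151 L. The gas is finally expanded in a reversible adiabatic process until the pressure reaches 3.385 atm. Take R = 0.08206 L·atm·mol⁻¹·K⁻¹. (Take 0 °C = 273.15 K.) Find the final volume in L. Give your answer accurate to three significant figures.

V₄ ≈ 0.238 L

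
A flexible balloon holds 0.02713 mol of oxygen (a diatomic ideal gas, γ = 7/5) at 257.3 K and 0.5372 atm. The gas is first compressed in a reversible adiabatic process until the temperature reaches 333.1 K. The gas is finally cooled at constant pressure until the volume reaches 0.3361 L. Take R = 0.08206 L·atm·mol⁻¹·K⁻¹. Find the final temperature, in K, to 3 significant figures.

T₃ ≈ 200 K

From PV = nRT: V₁ = nRT₁/P₁ = 1.066 L.
Adiabatic (γ = 7/5), T V^(γ−1) and P V^γ constant: P₂ = P₁·(T₂/T₁)^(γ/(γ−1)) = 1.326 atm; V₂ = V₁·(T₁/T₂)^(1/(γ−1)) = 0.5592 L.
Isobaric, so V/T is constant: P₃ = P₂; T₃ = T₂·(V₃/V₂) = 200.2 K.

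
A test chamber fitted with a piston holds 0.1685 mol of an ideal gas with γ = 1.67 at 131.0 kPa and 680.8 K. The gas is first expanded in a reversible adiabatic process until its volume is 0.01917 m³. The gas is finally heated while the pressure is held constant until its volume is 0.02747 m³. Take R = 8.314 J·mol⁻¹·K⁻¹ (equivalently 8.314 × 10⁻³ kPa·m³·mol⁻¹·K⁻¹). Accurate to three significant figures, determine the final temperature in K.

From PV = nRT: V₁ = nRT₁/P₁ = 0.007280 m³.
Adiabatic (γ = 1.67), T V^(γ−1) and P V^γ constant: T₂ = T₁·(V₁/V₂)^(γ−1) = 355.9 K; P₂ = P₁·(V₁/V₂)^γ = 26.01 kPa.
P constant ⇒ V ∝ T: P₃ = P₂; T₃ = T₂·(V₃/V₂) = 510.0 K.

T₃ ≈ 510 K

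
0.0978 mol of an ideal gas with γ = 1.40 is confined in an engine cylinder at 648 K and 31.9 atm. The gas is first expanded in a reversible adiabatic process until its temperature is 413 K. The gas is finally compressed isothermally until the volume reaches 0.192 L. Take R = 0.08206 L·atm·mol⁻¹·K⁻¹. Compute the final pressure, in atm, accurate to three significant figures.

From PV = nRT: V₁ = nRT₁/P₁ = 0.1630 L.
Reversible adiabatic, γ = 1.40: P₂ = P₁·(T₂/T₁)^(γ/(γ−1)) = 6.593 atm; V₂ = V₁·(T₁/T₂)^(1/(γ−1)) = 0.5027 L.
Isothermal, so P V is constant: T₃ = T₂; P₃ = P₂·(V₂/V₃) = 17.26 atm.

P₃ ≈ 17.3 atm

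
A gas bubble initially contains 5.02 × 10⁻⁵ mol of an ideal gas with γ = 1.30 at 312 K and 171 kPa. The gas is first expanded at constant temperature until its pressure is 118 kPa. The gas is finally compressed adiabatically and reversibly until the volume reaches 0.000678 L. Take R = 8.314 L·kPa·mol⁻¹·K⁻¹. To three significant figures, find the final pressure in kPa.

P₃ ≈ 222 kPa

From PV = nRT: V₁ = nRT₁/P₁ = 0.0007615 L.
T constant ⇒ Boyle's law P V = const: T₂ = T₁; V₂ = V₁·(P₁/P₂) = 0.001104 L.
Reversible adiabatic, γ = 1.30: T₃ = T₂·(V₂/V₃)^(γ−1) = 361.1 K; P₃ = P₂·(V₂/V₃)^γ = 222.3 kPa.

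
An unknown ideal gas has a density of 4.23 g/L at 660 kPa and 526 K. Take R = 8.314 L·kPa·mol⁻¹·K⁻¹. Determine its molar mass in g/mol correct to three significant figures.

ρ = PM/(RT) ⇒ M = ρRT/P = (4.23 × 8.314 × 526.0) / 660

M ≈ 28.0 g/mol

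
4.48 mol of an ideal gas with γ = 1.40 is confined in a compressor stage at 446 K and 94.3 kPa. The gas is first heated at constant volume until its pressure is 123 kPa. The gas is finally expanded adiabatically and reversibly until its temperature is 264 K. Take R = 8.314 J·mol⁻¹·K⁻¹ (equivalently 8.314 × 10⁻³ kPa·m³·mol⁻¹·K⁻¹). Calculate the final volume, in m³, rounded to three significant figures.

V₃ ≈ 1.27 m³

From PV = nRT: V₁ = nRT₁/P₁ = 0.1762 m³.
Isochoric, so P/T is constant: V₂ = V₁; T₂ = T₁·(P₂/P₁) = 581.7 K.
Reversible adiabatic, γ = 1.40: P₃ = P₂·(T₃/T₂)^(γ/(γ−1)) = 7.744 kPa; V₃ = V₂·(T₂/T₃)^(1/(γ−1)) = 1.270 m³.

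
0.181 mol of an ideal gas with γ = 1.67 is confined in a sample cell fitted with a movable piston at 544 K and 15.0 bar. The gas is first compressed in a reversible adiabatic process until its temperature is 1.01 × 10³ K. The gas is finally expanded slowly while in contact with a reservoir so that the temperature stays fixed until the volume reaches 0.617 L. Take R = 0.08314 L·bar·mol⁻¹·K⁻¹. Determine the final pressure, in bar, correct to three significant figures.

From PV = nRT: V₁ = nRT₁/P₁ = 0.5458 L.
Reversible adiabatic, γ = 1.67: P₂ = P₁·(T₂/T₁)^(γ/(γ−1)) = 70.13 bar; V₂ = V₁·(T₁/T₂)^(1/(γ−1)) = 0.2167 L.
Isothermal, so P V is constant: T₃ = T₂; P₃ = P₂·(V₂/V₃) = 24.63 bar.

P₃ ≈ 24.6 bar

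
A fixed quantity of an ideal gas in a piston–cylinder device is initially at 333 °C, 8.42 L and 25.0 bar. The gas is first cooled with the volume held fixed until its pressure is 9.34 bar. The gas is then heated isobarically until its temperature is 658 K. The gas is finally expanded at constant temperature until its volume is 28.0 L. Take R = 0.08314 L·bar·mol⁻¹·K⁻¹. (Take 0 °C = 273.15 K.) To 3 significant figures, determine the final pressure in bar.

P₄ ≈ 8.16 bar

Convert: T₁ = 606.1 K.
V constant ⇒ P ∝ T: V₂ = V₁; T₂ = T₁·(P₂/P₁) = 226.5 K.
Isobaric, so V/T is constant: P₃ = P₂; V₃ = V₂·(T₃/T₂) = 24.47 L.
T constant ⇒ Boyle's law P V = const: T₄ = T₃; P₄ = P₃·(V₃/V₄) = 8.161 bar.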